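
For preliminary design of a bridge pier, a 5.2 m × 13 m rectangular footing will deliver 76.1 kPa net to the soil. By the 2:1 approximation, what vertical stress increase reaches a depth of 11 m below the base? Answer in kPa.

Δσ_z ≈ 13.2 kPa

By the 2:1 method the load spreads at 1 horizontal : 2 vertical, so at depth z the loaded area has grown by z in each plan dimension:
Δσ = qBL/((B+z)(L+z)) = 76.1×5.2×13/((5.2+11)(13+11)) = 13.231 kPa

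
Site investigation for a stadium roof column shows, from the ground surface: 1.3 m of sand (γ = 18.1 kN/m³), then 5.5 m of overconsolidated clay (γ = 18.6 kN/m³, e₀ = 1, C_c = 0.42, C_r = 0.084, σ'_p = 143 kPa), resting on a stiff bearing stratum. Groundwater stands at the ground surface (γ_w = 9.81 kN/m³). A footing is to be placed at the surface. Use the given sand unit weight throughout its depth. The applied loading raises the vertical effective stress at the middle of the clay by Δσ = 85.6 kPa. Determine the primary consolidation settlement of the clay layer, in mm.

Mid-depth of clay below the ground surface: z = 1.3 + 5.5/2 = 4.05 m.
Total vertical stress at mid-clay: σ_v = 18.1×1.3 + 18.6×2.75 = 74.68 kPa.
Pore pressure: u = 9.81×(4.05 − 0) = 39.73 kPa.
Initial effective stress: σ'_0 = σ_v − u = 74.68 − 39.73 = 34.95 kPa.
Final effective stress: σ'_f = 34.95 + 85.6 = 120.55 kPa.
σ'_f = 120.55 ≤ σ'_p = 143 kPa, so the clay remains overconsolidated and only the recompression index applies:
S_c = C_r·H/(1+e₀)·log₁₀(σ'_f/σ'_0) = 0.084×5.5/2×log₁₀(120.55/34.95)
    = 0.231 × 0.53772 = 0.1242 m

S_c ≈ 124 mm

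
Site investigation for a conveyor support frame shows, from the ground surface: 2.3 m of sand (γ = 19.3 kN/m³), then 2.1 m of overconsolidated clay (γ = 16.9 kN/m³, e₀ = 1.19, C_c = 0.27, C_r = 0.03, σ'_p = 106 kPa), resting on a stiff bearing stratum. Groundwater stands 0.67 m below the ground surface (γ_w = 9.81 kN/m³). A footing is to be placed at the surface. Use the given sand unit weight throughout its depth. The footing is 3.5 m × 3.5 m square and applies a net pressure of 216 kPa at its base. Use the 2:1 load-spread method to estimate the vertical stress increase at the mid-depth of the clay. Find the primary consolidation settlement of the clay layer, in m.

S_c ≈ 0.0118 m

Mid-depth of clay below the ground surface: z = 2.3 + 2.1/2 = 3.35 m.
Total vertical stress at mid-clay: σ_v = 19.3×2.3 + 16.9×1.05 = 62.135 kPa.
Pore pressure: u = 9.81×(3.35 − 0.67) = 26.291 kPa.
Initial effective stress: σ'_0 = σ_v − u = 62.135 − 26.291 = 35.844 kPa.
Stress increase at mid-clay by the 2:1 spreading method:
Δσ = qBL/((B+z)(L+z)) = 216×3.5×3.5/((3.5+3.35)(3.5+3.35)) = 56.391 kPa
Final effective stress: σ'_f = 35.844 + 56.391 = 92.235 kPa.
σ'_f = 92.235 ≤ σ'_p = 106 kPa, so the clay remains overconsolidated and only the recompression index applies:
S_c = C_r·H/(1+e₀)·log₁₀(σ'_f/σ'_0) = 0.03×2.1/2.19×log₁₀(92.235/35.844)
    = 0.028767 × 0.41048 = 0.01181 m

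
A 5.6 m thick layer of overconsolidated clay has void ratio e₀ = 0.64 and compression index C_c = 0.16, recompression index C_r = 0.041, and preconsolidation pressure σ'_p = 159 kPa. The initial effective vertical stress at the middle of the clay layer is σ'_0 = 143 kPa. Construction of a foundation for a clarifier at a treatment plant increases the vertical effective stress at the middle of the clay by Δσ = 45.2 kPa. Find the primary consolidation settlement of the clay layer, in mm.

Final effective stress: σ'_f = 143 + 45.2 = 188.2 kPa.
σ'_f = 188.2 > σ'_p = 159 kPa, so the stress path crosses the preconsolidation pressure — recompression up to σ'_p, then virgin compression beyond:
S_c = H/(1+e₀)·[C_r·log₁₀(σ'_p/σ'_0) + C_c·log₁₀(σ'_f/σ'_p)]
    = 5.6/1.64 × [0.041×log₁₀(159/143) + 0.16×log₁₀(188.2/159)]
    = 3.4146 × [0.0018885 + 0.011716] = 0.04645 m

S_c ≈ 46.5 mm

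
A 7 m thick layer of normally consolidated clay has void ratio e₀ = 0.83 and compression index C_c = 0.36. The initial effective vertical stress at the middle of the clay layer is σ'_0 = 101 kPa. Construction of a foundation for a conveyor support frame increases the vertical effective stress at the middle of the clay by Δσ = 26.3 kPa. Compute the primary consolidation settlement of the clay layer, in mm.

Final effective stress: σ'_f = σ'_0 + Δσ = 101 + 26.3 = 127.3 kPa.
Normally consolidated clay, so the full stress increment lies on the virgin compression line:
S_c = C_c·H/(1+e₀)·log₁₀(σ'_f/σ'_0) = 0.36×7/(1+0.83)×log₁₀(127.3/101)
    = 1.377 × 0.10051 = 0.1384 m

S_c ≈ 138 mm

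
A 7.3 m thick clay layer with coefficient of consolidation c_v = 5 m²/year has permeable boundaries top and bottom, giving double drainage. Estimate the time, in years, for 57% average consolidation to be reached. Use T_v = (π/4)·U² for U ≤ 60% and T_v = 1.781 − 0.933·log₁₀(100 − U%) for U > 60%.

t ≈ 0.68 years

Drainage path length: H_d = H/2 = 3.65 m (double drainage).
U ≤ 60%: T_v = (π/4)·U² = (π/4)×0.57² = 0.25518.
t = T_v·H_d²/c_v = 0.25518×3.65²/5 = 0.6799 years.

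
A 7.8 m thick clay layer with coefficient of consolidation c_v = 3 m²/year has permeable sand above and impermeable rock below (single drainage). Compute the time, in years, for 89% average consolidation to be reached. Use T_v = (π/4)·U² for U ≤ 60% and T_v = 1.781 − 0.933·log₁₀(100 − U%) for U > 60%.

Drainage path length: H_d = H = 7.8 m (single drainage).
U > 60%: T_v = 1.781 − 0.933·log₁₀(100 − 89) = 0.80938.
t = T_v·H_d²/c_v = 0.80938×7.8²/3 = 16.41 years.

t ≈ 16.4 years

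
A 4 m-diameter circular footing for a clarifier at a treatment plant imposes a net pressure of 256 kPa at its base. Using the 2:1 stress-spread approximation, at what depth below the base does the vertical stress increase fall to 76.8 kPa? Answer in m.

z ≈ 3.3 m

2:1 spreading — at depth z the loaded area has grown by z in each plan dimension:
qD²/(D+z)² = Δσ_z ⇒ z = D(√(q/Δσ_z) − 1) = 4×(√(256/76.8) − 1) = 3.303 m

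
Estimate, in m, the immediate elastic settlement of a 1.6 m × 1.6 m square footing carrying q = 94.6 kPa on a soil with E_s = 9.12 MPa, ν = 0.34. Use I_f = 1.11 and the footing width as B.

S_e ≈ 0.0163 m

Immediate (elastic) settlement: S_e = q·B·(1−ν²)/E_s · I_f.
E_s = 9.12 MPa = 9120 kPa.
S_e = 94.6 × 1.6 × (1 − 0.34²) / 9120 × 1.11
    = 94.6 × 1.6 × 0.8844 / 9120 × 1.11
    = 0.01629 m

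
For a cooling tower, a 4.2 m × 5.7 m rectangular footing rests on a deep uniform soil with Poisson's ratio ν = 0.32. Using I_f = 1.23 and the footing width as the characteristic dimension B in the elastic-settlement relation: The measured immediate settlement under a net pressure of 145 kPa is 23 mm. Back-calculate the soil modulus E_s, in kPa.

S_e = q·B·(1−ν²)/E_s · I_f  ⇒  E_s = q·B·(1−ν²)·I_f / S_e.
E_s = 145 × 4.2 × 0.8976 × 1.23 / 0.023 = 29230 kPa

E_s ≈ 29200 kPa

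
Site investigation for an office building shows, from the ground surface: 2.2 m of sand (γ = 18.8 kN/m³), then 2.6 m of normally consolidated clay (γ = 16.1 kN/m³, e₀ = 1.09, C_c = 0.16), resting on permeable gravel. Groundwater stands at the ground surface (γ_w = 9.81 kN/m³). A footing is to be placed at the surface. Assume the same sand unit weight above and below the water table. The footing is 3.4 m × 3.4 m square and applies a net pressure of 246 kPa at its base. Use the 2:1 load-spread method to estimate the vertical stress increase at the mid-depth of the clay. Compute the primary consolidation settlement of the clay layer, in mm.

Mid-depth of clay below the ground surface: z = 2.2 + 2.6/2 = 3.5 m.
Total vertical stress at mid-clay: σ_v = 18.8×2.2 + 16.1×1.3 = 62.29 kPa.
Pore pressure: u = 9.81×(3.5 − 0) = 34.335 kPa.
Initial effective stress: σ'_0 = σ_v − u = 62.29 − 34.335 = 27.955 kPa.
Stress increase at mid-clay by the 2:1 spreading method:
Δσ = qBL/((B+z)(L+z)) = 246×3.4×3.4/((3.4+3.5)(3.4+3.5)) = 59.73 kPa
Final effective stress: σ'_f = σ'_0 + Δσ = 27.955 + 59.73 = 87.685 kPa.
Normally consolidated clay, so the full stress increment lies on the virgin compression line:
S_c = C_c·H/(1+e₀)·log₁₀(σ'_f/σ'_0) = 0.16×2.6/(1+1.09)×log₁₀(87.685/27.955)
    = 0.19904 × 0.49647 = 0.09882 m

S_c ≈ 98.8 mm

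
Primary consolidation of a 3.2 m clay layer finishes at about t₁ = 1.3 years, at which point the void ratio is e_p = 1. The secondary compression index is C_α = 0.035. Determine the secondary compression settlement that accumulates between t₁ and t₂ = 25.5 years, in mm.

Secondary compression: S_s = C_α·H/(1+e_p)·log₁₀(t₂/t₁)
S_s = 0.035×3.2/(1+1)×log₁₀(25.5/1.3)
    = 0.056 × 1.293 = 0.07239 m

S_s ≈ 72.4 mm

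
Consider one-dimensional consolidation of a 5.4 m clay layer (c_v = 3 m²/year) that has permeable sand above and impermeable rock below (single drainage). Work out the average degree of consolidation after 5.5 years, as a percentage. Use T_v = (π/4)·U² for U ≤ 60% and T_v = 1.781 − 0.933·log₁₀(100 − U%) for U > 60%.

U ≈ 79.9 %

Drainage path length: H_d = H = 5.4 m (single drainage).
T_v = c_v·t/H_d² = 3×5.5/5.4² = 0.56584.
T_v = 0.56584 corresponds to the U > 60% branch:
U = 1 − 10^((1.781 − T_v)/0.933)/100 = 0.7994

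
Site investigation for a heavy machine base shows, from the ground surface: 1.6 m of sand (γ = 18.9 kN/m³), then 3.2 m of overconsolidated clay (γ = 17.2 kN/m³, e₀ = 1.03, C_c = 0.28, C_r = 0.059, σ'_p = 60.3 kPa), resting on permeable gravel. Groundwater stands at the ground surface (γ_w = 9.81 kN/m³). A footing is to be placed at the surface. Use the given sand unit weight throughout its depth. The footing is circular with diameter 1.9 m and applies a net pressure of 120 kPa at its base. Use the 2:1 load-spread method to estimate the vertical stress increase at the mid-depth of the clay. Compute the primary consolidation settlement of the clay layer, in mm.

Mid-depth of clay below the ground surface: z = 1.6 + 3.2/2 = 3.2 m.
Total vertical stress at mid-clay: σ_v = 18.9×1.6 + 17.2×1.6 = 57.76 kPa.
Pore pressure: u = 9.81×(3.2 − 0) = 31.392 kPa.
Initial effective stress: σ'_0 = σ_v − u = 57.76 − 31.392 = 26.368 kPa.
Stress increase at mid-clay by the 2:1 spreading method:
Δσ ≈ qD²/(D+z)² = 120×1.9²/(1.9+3.2)² = 16.655 kPa
Final effective stress: σ'_f = 26.368 + 16.655 = 43.023 kPa.
σ'_f = 43.023 ≤ σ'_p = 60.3 kPa, so the clay remains overconsolidated and only the recompression index applies:
S_c = C_r·H/(1+e₀)·log₁₀(σ'_f/σ'_0) = 0.059×3.2/2.03×log₁₀(43.023/26.368)
    = 0.093008 × 0.21262 = 0.01978 m

S_c ≈ 19.8 mm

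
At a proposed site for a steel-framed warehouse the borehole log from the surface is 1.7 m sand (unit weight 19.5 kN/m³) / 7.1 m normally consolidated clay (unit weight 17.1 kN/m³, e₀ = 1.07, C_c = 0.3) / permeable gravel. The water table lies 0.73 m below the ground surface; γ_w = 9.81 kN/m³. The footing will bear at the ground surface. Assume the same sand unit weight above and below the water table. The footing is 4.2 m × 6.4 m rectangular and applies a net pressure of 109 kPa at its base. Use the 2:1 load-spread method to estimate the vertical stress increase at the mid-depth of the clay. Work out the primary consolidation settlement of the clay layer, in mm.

Mid-depth of clay below the ground surface: z = 1.7 + 7.1/2 = 5.25 m.
Total vertical stress at mid-clay: σ_v = 19.5×1.7 + 17.1×3.55 = 93.855 kPa.
Pore pressure: u = 9.81×(5.25 − 0.73) = 44.341 kPa.
Initial effective stress: σ'_0 = σ_v − u = 93.855 − 44.341 = 49.514 kPa.
Stress increase at mid-clay by the 2:1 spreading method:
Δσ = qBL/((B+z)(L+z)) = 109×4.2×6.4/((4.2+5.25)(6.4+5.25)) = 26.613 kPa
Final effective stress: σ'_f = σ'_0 + Δσ = 49.514 + 26.613 = 76.127 kPa.
Normally consolidated clay, so the full stress increment lies on the virgin compression line:
S_c = C_c·H/(1+e₀)·log₁₀(σ'_f/σ'_0) = 0.3×7.1/(1+1.07)×log₁₀(76.127/49.514)
    = 1.029 × 0.18681 = 0.1922 m

S_c ≈ 192 mm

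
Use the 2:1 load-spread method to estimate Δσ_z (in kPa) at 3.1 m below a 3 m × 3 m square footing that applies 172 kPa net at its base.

Δσ_z ≈ 41.6 kPa

By the 2:1 method the load spreads at 1 horizontal : 2 vertical, so at depth z the loaded area has grown by z in each plan dimension:
Δσ = qBL/((B+z)(L+z)) = 172×3×3/((3+3.1)(3+3.1)) = 41.602 kPa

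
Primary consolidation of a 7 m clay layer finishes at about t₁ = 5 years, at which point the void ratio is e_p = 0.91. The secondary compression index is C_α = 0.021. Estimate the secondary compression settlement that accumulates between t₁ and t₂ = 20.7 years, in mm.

S_s ≈ 47.5 mm

Secondary compression: S_s = C_α·H/(1+e_p)·log₁₀(t₂/t₁)
S_s = 0.021×7/(1+0.91)×log₁₀(20.7/5)
    = 0.07696 × 0.617 = 0.04749 m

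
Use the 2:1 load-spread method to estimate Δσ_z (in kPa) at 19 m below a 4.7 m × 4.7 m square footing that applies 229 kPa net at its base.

By the 2:1 method the load spreads at 1 horizontal : 2 vertical, so at depth z the loaded area has grown by z in each plan dimension:
Δσ = qBL/((B+z)(L+z)) = 229×4.7×4.7/((4.7+19)(4.7+19)) = 9.0061 kPa

Δσ_z ≈ 9.01 kPa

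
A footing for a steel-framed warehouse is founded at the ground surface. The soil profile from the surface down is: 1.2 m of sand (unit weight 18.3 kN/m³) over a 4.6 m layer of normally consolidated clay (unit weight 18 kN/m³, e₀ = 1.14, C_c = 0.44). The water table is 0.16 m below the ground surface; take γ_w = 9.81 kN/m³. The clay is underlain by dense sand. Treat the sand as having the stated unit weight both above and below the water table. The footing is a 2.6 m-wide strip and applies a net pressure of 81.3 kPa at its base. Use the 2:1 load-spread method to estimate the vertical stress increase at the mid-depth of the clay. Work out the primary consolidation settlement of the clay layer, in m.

Mid-depth of clay below the ground surface: z = 1.2 + 4.6/2 = 3.5 m.
Total vertical stress at mid-clay: σ_v = 18.3×1.2 + 18×2.3 = 63.36 kPa.
Pore pressure: u = 9.81×(3.5 − 0.16) = 32.765 kPa.
Initial effective stress: σ'_0 = σ_v − u = 63.36 − 32.765 = 30.595 kPa.
Stress increase at mid-clay by the 2:1 spreading method:
Δσ = qB/(B+z) = 81.3×2.6/(2.6+3.5) = 34.652 kPa
Final effective stress: σ'_f = σ'_0 + Δσ = 30.595 + 34.652 = 65.247 kPa.
Normally consolidated clay, so the full stress increment lies on the virgin compression line:
S_c = C_c·H/(1+e₀)·log₁₀(σ'_f/σ'_0) = 0.44×4.6/(1+1.14)×log₁₀(65.247/30.595)
    = 0.94579 × 0.32891 = 0.3111 m

S_c ≈ 0.311 m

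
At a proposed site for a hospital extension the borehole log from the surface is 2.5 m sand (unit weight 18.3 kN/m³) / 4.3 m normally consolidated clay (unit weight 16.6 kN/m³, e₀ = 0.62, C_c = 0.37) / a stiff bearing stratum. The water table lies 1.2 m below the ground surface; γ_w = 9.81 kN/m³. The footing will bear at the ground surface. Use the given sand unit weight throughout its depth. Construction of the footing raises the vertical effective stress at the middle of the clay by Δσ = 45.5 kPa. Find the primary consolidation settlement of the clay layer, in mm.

S_c ≈ 286 mm

Mid-depth of clay below the ground surface: z = 2.5 + 4.3/2 = 4.65 m.
Total vertical stress at mid-clay: σ_v = 18.3×2.5 + 16.6×2.15 = 81.44 kPa.
Pore pressure: u = 9.81×(4.65 − 1.2) = 33.845 kPa.
Initial effective stress: σ'_0 = σ_v − u = 81.44 − 33.845 = 47.595 kPa.
Final effective stress: σ'_f = σ'_0 + Δσ = 47.595 + 45.5 = 93.095 kPa.
Normally consolidated clay, so the full stress increment lies on the virgin compression line:
S_c = C_c·H/(1+e₀)·log₁₀(σ'_f/σ'_0) = 0.37×4.3/(1+0.62)×log₁₀(93.095/47.595)
    = 0.9821 × 0.29137 = 0.2862 m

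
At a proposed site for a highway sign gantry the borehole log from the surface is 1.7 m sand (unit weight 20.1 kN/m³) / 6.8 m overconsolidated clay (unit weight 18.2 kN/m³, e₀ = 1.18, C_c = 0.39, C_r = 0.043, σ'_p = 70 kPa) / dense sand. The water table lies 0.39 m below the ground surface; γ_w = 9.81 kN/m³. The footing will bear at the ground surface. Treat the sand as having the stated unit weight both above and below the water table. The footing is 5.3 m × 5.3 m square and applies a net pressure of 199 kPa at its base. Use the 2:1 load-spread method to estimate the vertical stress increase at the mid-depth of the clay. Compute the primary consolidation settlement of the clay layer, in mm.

Mid-depth of clay below the ground surface: z = 1.7 + 6.8/2 = 5.1 m.
Total vertical stress at mid-clay: σ_v = 20.1×1.7 + 18.2×3.4 = 96.05 kPa.
Pore pressure: u = 9.81×(5.1 − 0.39) = 46.205 kPa.
Initial effective stress: σ'_0 = σ_v − u = 96.05 − 46.205 = 49.845 kPa.
Stress increase at mid-clay by the 2:1 spreading method:
Δσ = qBL/((B+z)(L+z)) = 199×5.3×5.3/((5.3+5.1)(5.3+5.1)) = 51.682 kPa
Final effective stress: σ'_f = 49.845 + 51.682 = 101.53 kPa.
σ'_f = 101.53 > σ'_p = 70 kPa, so the stress path crosses the preconsolidation pressure — recompression up to σ'_p, then virgin compression beyond:
S_c = H/(1+e₀)·[C_r·log₁₀(σ'_p/σ'_0) + C_c·log₁₀(σ'_f/σ'_p)]
    = 6.8/2.18 × [0.043×log₁₀(70/49.845) + 0.39×log₁₀(101.53/70)]
    = 3.1193 × [0.0063415 + 0.062984] = 0.2162 m

S_c ≈ 216 mm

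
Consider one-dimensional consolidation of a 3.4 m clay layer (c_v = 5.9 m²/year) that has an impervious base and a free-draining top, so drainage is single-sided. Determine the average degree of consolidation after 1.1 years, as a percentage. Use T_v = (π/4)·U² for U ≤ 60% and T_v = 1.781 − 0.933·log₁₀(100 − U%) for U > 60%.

U ≈ 79.7 %

Drainage path length: H_d = H = 3.4 m (single drainage).
T_v = c_v·t/H_d² = 5.9×1.1/3.4² = 0.56142.
T_v = 0.56142 corresponds to the U > 60% branch:
U = 1 − 10^((1.781 − T_v)/0.933)/100 = 0.7972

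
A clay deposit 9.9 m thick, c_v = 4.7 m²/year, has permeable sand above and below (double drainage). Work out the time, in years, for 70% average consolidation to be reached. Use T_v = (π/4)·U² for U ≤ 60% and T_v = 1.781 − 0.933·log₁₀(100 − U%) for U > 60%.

Drainage path length: H_d = H/2 = 4.95 m (double drainage).
U > 60%: T_v = 1.781 − 0.933·log₁₀(100 − 70) = 0.40285.
t = T_v·H_d²/c_v = 0.40285×4.95²/4.7 = 2.1 years.

t ≈ 2.1 years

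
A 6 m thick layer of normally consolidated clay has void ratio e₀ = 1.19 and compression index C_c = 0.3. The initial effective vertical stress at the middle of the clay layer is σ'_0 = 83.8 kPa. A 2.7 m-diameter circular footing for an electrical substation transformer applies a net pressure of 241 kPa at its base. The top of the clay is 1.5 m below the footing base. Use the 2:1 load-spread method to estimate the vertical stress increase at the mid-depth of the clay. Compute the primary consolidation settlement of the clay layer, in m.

S_c ≈ 0.121 m

Mid-depth of clay below the footing base: z = 1.5 + 6/2 = 4.5 m.
Stress increase at mid-clay by the 2:1 spreading method:
Δσ ≈ qD²/(D+z)² = 241×2.7²/(2.7+4.5)² = 33.891 kPa
Final effective stress: σ'_f = σ'_0 + Δσ = 83.8 + 33.891 = 117.69 kPa.
Normally consolidated clay, so the full stress increment lies on the virgin compression line:
S_c = C_c·H/(1+e₀)·log₁₀(σ'_f/σ'_0) = 0.3×6/(1+1.19)×log₁₀(117.69/83.8)
    = 0.82192 × 0.1475 = 0.1212 m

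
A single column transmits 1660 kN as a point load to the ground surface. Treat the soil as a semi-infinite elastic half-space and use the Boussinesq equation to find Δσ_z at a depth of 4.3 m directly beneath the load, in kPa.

Boussinesq vertical stress below a point load on an elastic half-space:
Δσ_z = 3P/(2πz²) · [1 + (r/z)²]^(−5/2)
r/z = 0/4.3 = 0; [1+(r/z)²]^(−5/2) = 1.
Δσ_z = 3×1660/(2π×4.3²) × 1 = 42.866 × 1 = 42.87 kPa

Δσ_z ≈ 42.9 kPa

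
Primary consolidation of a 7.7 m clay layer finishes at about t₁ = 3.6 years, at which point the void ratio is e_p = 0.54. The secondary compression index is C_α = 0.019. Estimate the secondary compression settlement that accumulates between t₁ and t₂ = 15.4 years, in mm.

S_s ≈ 60 mm

Secondary compression: S_s = C_α·H/(1+e_p)·log₁₀(t₂/t₁)
S_s = 0.019×7.7/(1+0.54)×log₁₀(15.4/3.6)
    = 0.095 × 0.6312 = 0.05997 m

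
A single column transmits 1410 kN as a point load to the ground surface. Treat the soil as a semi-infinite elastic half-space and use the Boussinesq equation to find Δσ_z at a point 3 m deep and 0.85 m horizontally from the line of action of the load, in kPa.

Δσ_z ≈ 61.7 kPa

Boussinesq vertical stress below a point load on an elastic half-space:
Δσ_z = 3P/(2πz²) · [1 + (r/z)²]^(−5/2)
r/z = 0.85/3 = 0.28333; [1+(r/z)²]^(−5/2) = 0.82444.
Δσ_z = 3×1410/(2π×3²) × 0.82444 = 74.803 × 0.82444 = 61.67 kPa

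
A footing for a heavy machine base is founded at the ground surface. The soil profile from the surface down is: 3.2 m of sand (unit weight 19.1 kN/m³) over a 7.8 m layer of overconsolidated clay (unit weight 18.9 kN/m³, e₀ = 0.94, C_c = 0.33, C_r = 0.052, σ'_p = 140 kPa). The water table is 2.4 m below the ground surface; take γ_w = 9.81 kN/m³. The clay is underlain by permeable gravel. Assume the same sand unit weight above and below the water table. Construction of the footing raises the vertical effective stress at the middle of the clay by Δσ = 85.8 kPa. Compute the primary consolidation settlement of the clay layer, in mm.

S_c ≈ 168 mm

Mid-depth of clay below the ground surface: z = 3.2 + 7.8/2 = 7.1 m.
Total vertical stress at mid-clay: σ_v = 19.1×3.2 + 18.9×3.9 = 134.83 kPa.
Pore pressure: u = 9.81×(7.1 − 2.4) = 46.107 kPa.
Initial effective stress: σ'_0 = σ_v − u = 134.83 − 46.107 = 88.723 kPa.
Final effective stress: σ'_f = 88.723 + 85.8 = 174.52 kPa.
σ'_f = 174.52 > σ'_p = 140 kPa, so the stress path crosses the preconsolidation pressure — recompression up to σ'_p, then virgin compression beyond:
S_c = H/(1+e₀)·[C_r·log₁₀(σ'_p/σ'_0) + C_c·log₁₀(σ'_f/σ'_p)]
    = 7.8/1.94 × [0.052×log₁₀(140/88.723) + 0.33×log₁₀(174.52/140)]
    = 4.0206 × [0.010301 + 0.031587] = 0.1684 m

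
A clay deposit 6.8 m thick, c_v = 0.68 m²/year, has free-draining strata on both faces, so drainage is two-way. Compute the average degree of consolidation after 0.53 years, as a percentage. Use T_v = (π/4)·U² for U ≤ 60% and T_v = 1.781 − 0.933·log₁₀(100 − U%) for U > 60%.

Drainage path length: H_d = H/2 = 3.4 m (double drainage).
T_v = c_v·t/H_d² = 0.68×0.53/3.4² = 0.031176.
T_v = 0.031176 corresponds to the U ≤ 60% branch:
U = √(4T_v/π) = 0.1992

U ≈ 19.9 %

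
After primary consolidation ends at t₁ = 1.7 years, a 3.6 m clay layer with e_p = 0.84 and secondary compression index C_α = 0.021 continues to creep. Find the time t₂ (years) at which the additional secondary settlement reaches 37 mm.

t₂ ≈ 13.5 years

S_s = C_α·H/(1+e_p)·log₁₀(t₂/t₁) ⇒ log₁₀(t₂/t₁) = S_s·(1+e_p)/(C_α·H).
log₁₀(t₂/t₁) = 0.037 × (1+0.84) / (0.021×3.6) = 0.9005
t₂ = t₁ × 10^0.9005 = 1.7 × 7.953 = 13.52 years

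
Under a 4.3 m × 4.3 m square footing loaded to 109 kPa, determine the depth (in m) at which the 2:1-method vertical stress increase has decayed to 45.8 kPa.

2:1 spreading — at depth z the loaded area has grown by z in each plan dimension:
qB²/(B+z)² = Δσ_z ⇒ z = B(√(q/Δσ_z) − 1) = 4.3×(√(109/45.8) − 1) = 2.334 m

z ≈ 2.33 m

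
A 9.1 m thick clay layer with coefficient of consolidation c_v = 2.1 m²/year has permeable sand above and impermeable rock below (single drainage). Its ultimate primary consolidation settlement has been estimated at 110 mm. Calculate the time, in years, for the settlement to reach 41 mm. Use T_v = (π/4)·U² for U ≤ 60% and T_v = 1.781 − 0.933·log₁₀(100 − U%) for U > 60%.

t ≈ 4.3 years

Drainage path length: H_d = H = 9.1 m (single drainage).
U = S(t)/S_ult = 41/110 = 0.3727.
U ≤ 60%: T_v = (π/4)·U² = (π/4)×0.37273² = 0.10911.
t = T_v·H_d²/c_v = 0.10911×9.1²/2.1 = 4.303 years.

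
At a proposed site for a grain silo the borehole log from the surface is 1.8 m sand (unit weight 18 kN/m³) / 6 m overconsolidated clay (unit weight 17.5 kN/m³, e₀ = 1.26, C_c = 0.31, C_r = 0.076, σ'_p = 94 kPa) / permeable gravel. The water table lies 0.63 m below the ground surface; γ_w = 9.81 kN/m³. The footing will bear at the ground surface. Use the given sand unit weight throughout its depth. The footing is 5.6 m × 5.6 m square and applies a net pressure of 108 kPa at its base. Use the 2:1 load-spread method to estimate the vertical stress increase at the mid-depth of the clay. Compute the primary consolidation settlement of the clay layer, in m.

Mid-depth of clay below the ground surface: z = 1.8 + 6/2 = 4.8 m.
Total vertical stress at mid-clay: σ_v = 18×1.8 + 17.5×3 = 84.9 kPa.
Pore pressure: u = 9.81×(4.8 − 0.63) = 40.908 kPa.
Initial effective stress: σ'_0 = σ_v − u = 84.9 − 40.908 = 43.992 kPa.
Stress increase at mid-clay by the 2:1 spreading method:
Δσ = qBL/((B+z)(L+z)) = 108×5.6×5.6/((5.6+4.8)(5.6+4.8)) = 31.314 kPa
Final effective stress: σ'_f = 43.992 + 31.314 = 75.306 kPa.
σ'_f = 75.306 ≤ σ'_p = 94 kPa, so the clay remains overconsolidated and only the recompression index applies:
S_c = C_r·H/(1+e₀)·log₁₀(σ'_f/σ'_0) = 0.076×6/2.26×log₁₀(75.306/43.992)
    = 0.20177 × 0.23346 = 0.04711 m

S_c ≈ 0.0471 m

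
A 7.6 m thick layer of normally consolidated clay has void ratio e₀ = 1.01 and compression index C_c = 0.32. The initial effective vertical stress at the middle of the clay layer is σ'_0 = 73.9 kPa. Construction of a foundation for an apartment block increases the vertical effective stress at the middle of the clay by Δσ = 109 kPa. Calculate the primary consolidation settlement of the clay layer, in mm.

Final effective stress: σ'_f = σ'_0 + Δσ = 73.9 + 109 = 182.9 kPa.
Normally consolidated clay, so the full stress increment lies on the virgin compression line:
S_c = C_c·H/(1+e₀)·log₁₀(σ'_f/σ'_0) = 0.32×7.6/(1+1.01)×log₁₀(182.9/73.9)
    = 1.21 × 0.39357 = 0.4762 m

S_c ≈ 476 mm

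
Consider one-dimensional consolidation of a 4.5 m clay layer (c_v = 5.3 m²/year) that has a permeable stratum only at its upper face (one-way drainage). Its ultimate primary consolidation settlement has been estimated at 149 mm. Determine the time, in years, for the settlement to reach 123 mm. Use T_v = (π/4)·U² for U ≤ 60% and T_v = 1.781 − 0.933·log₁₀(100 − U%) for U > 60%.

Drainage path length: H_d = H = 4.5 m (single drainage).
U = S(t)/S_ult = 123/149 = 0.8255.
U > 60%: T_v = 1.781 − 0.933·log₁₀(100 − 82.55) = 0.62241.
t = T_v·H_d²/c_v = 0.62241×4.5²/5.3 = 2.378 years.

t ≈ 2.38 years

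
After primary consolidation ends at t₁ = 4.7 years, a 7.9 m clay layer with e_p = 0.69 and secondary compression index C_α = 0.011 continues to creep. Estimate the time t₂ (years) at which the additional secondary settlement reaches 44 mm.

S_s = C_α·H/(1+e_p)·log₁₀(t₂/t₁) ⇒ log₁₀(t₂/t₁) = S_s·(1+e_p)/(C_α·H).
log₁₀(t₂/t₁) = 0.044 × (1+0.69) / (0.011×7.9) = 0.8557
t₂ = t₁ × 10^0.8557 = 4.7 × 7.173 = 33.71 years

t₂ ≈ 33.7 years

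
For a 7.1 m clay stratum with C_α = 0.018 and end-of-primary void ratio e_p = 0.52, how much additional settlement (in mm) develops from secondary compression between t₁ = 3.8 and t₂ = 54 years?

Secondary compression: S_s = C_α·H/(1+e_p)·log₁₀(t₂/t₁)
S_s = 0.018×7.1/(1+0.52)×log₁₀(54/3.8)
    = 0.08408 × 1.153 = 0.09691 m

S_s ≈ 96.9 mm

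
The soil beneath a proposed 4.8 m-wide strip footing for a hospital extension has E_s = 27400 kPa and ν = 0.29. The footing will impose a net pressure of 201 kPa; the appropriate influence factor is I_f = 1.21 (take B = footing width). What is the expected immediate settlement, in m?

S_e ≈ 0.039 m

Immediate (elastic) settlement: S_e = q·B·(1−ν²)/E_s · I_f.
S_e = 201 × 4.8 × (1 − 0.29²) / 27400 × 1.21
    = 201 × 4.8 × 0.9159 / 27400 × 1.21
    = 0.03902 m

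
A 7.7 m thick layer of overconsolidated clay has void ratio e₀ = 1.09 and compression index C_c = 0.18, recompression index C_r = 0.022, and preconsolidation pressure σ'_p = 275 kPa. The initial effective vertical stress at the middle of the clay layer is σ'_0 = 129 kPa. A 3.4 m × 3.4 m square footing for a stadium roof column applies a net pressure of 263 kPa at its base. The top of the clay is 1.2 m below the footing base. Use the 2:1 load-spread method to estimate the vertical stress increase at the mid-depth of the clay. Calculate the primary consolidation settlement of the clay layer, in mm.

S_c ≈ 10 mm

Mid-depth of clay below the footing base: z = 1.2 + 7.7/2 = 5.05 m.
Stress increase at mid-clay by the 2:1 spreading method:
Δσ = qBL/((B+z)(L+z)) = 263×3.4×3.4/((3.4+5.05)(3.4+5.05)) = 42.579 kPa
Final effective stress: σ'_f = 129 + 42.579 = 171.58 kPa.
σ'_f = 171.58 ≤ σ'_p = 275 kPa, so the clay remains overconsolidated and only the recompression index applies:
S_c = C_r·H/(1+e₀)·log₁₀(σ'_f/σ'_0) = 0.022×7.7/2.09×log₁₀(171.58/129)
    = 0.081052 × 0.12388 = 0.01004 m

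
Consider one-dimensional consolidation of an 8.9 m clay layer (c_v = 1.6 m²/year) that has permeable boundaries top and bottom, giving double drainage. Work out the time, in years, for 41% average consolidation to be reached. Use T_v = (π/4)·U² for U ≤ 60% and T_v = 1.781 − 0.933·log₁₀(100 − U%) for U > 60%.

Drainage path length: H_d = H/2 = 4.45 m (double drainage).
U ≤ 60%: T_v = (π/4)·U² = (π/4)×0.41² = 0.13203.
t = T_v·H_d²/c_v = 0.13203×4.45²/1.6 = 1.634 years.

t ≈ 1.63 years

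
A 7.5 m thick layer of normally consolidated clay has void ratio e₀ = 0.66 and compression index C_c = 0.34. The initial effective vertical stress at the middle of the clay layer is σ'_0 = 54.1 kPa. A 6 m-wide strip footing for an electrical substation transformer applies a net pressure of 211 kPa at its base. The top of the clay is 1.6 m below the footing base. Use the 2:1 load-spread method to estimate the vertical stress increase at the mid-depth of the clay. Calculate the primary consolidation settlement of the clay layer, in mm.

S_c ≈ 746 mm

Mid-depth of clay below the footing base: z = 1.6 + 7.5/2 = 5.35 m.
Stress increase at mid-clay by the 2:1 spreading method:
Δσ = qB/(B+z) = 211×6/(6+5.35) = 111.54 kPa
Final effective stress: σ'_f = σ'_0 + Δσ = 54.1 + 111.54 = 165.64 kPa.
Normally consolidated clay, so the full stress increment lies on the virgin compression line:
S_c = C_c·H/(1+e₀)·log₁₀(σ'_f/σ'_0) = 0.34×7.5/(1+0.66)×log₁₀(165.64/54.1)
    = 1.5361 × 0.48597 = 0.7465 m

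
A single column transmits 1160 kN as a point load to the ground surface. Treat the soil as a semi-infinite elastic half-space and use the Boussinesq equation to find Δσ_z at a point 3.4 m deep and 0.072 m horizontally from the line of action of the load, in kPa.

Boussinesq vertical stress below a point load on an elastic half-space:
Δσ_z = 3P/(2πz²) · [1 + (r/z)²]^(−5/2)
r/z = 0.072/3.4 = 0.021176; [1+(r/z)²]^(−5/2) = 0.99888.
Δσ_z = 3×1160/(2π×3.4²) × 0.99888 = 47.912 × 0.99888 = 47.86 kPa

Δσ_z ≈ 47.9 kPa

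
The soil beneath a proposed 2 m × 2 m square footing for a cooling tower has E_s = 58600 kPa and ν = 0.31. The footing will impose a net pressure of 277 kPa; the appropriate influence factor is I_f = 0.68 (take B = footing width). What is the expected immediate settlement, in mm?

Immediate (elastic) settlement: S_e = q·B·(1−ν²)/E_s · I_f.
S_e = 277 × 2 × (1 − 0.31²) / 58600 × 0.68
    = 277 × 2 × 0.9039 / 58600 × 0.68
    = 0.005811 m = 5.811 mm

S_e ≈ 5.81 mm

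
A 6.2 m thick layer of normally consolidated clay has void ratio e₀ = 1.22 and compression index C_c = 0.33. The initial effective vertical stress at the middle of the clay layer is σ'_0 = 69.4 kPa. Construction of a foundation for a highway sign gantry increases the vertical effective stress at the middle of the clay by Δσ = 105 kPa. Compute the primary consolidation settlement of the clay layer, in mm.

S_c ≈ 369 mm

Final effective stress: σ'_f = σ'_0 + Δσ = 69.4 + 105 = 174.4 kPa.
Normally consolidated clay, so the full stress increment lies on the virgin compression line:
S_c = C_c·H/(1+e₀)·log₁₀(σ'_f/σ'_0) = 0.33×6.2/(1+1.22)×log₁₀(174.4/69.4)
    = 0.92162 × 0.40019 = 0.3688 m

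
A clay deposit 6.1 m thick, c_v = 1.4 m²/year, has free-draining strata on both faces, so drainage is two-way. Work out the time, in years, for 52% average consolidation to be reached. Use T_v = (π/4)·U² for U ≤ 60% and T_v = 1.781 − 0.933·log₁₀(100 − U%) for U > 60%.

t ≈ 1.41 years

Drainage path length: H_d = H/2 = 3.05 m (double drainage).
U ≤ 60%: T_v = (π/4)·U² = (π/4)×0.52² = 0.21237.
t = T_v·H_d²/c_v = 0.21237×3.05²/1.4 = 1.411 years.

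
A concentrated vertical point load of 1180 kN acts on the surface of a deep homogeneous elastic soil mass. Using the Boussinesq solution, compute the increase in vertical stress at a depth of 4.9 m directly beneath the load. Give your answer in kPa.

Δσ_z ≈ 23.5 kPa

Boussinesq vertical stress below a point load on an elastic half-space:
Δσ_z = 3P/(2πz²) · [1 + (r/z)²]^(−5/2)
r/z = 0/4.9 = 0; [1+(r/z)²]^(−5/2) = 1.
Δσ_z = 3×1180/(2π×4.9²) × 1 = 23.466 × 1 = 23.47 kPa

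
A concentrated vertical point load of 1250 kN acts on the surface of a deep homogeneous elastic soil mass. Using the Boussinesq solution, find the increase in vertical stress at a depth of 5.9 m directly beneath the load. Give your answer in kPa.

Boussinesq vertical stress below a point load on an elastic half-space:
Δσ_z = 3P/(2πz²) · [1 + (r/z)²]^(−5/2)
r/z = 0/5.9 = 0; [1+(r/z)²]^(−5/2) = 1.
Δσ_z = 3×1250/(2π×5.9²) × 1 = 17.145 × 1 = 17.14 kPa

Δσ_z ≈ 17.1 kPa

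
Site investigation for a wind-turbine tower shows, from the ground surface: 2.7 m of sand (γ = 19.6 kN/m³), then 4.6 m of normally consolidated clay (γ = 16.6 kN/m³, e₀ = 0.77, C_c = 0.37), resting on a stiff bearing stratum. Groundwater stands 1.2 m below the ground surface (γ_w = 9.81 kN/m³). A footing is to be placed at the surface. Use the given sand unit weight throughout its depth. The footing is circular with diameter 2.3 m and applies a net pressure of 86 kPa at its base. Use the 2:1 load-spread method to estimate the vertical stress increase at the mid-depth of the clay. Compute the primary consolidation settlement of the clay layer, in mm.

S_c ≈ 61.5 mm

Mid-depth of clay below the ground surface: z = 2.7 + 4.6/2 = 5 m.
Total vertical stress at mid-clay: σ_v = 19.6×2.7 + 16.6×2.3 = 91.1 kPa.
Pore pressure: u = 9.81×(5 − 1.2) = 37.278 kPa.
Initial effective stress: σ'_0 = σ_v − u = 91.1 − 37.278 = 53.822 kPa.
Stress increase at mid-clay by the 2:1 spreading method:
Δσ ≈ qD²/(D+z)² = 86×2.3²/(2.3+5)² = 8.5371 kPa
Final effective stress: σ'_f = σ'_0 + Δσ = 53.822 + 8.5371 = 62.359 kPa.
Normally consolidated clay, so the full stress increment lies on the virgin compression line:
S_c = C_c·H/(1+e₀)·log₁₀(σ'_f/σ'_0) = 0.37×4.6/(1+0.77)×log₁₀(62.359/53.822)
    = 0.96158 × 0.063939 = 0.06148 m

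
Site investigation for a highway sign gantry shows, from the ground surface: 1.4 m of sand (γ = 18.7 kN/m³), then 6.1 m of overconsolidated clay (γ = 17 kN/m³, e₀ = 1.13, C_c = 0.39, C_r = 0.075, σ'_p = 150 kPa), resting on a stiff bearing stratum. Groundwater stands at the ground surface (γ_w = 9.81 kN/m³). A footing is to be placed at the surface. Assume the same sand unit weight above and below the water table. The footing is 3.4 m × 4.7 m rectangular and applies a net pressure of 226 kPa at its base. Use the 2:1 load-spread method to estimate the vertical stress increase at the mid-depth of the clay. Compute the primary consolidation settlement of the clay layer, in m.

S_c ≈ 0.0841 m

Mid-depth of clay below the ground surface: z = 1.4 + 6.1/2 = 4.45 m.
Total vertical stress at mid-clay: σ_v = 18.7×1.4 + 17×3.05 = 78.03 kPa.
Pore pressure: u = 9.81×(4.45 − 0) = 43.655 kPa.
Initial effective stress: σ'_0 = σ_v − u = 78.03 − 43.655 = 34.375 kPa.
Stress increase at mid-clay by the 2:1 spreading method:
Δσ = qBL/((B+z)(L+z)) = 226×3.4×4.7/((3.4+4.45)(4.7+4.45)) = 50.28 kPa
Final effective stress: σ'_f = 34.375 + 50.28 = 84.655 kPa.
σ'_f = 84.655 ≤ σ'_p = 150 kPa, so the clay remains overconsolidated and only the recompression index applies:
S_c = C_r·H/(1+e₀)·log₁₀(σ'_f/σ'_0) = 0.075×6.1/2.13×log₁₀(84.655/34.375)
    = 0.21478 × 0.39141 = 0.08407 m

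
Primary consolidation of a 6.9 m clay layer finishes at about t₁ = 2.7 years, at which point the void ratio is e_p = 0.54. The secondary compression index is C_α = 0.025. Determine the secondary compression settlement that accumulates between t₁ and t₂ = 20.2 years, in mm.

Secondary compression: S_s = C_α·H/(1+e_p)·log₁₀(t₂/t₁)
S_s = 0.025×6.9/(1+0.54)×log₁₀(20.2/2.7)
    = 0.112 × 0.874 = 0.0979 m

S_s ≈ 97.9 mm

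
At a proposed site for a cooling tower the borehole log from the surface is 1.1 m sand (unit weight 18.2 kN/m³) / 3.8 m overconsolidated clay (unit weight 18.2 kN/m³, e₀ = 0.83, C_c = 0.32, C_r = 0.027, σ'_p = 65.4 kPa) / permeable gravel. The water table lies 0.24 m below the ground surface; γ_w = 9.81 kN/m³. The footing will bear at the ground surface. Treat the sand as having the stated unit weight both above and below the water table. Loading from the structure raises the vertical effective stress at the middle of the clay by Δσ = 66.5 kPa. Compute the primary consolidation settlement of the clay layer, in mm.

S_c ≈ 126 mm

Mid-depth of clay below the ground surface: z = 1.1 + 3.8/2 = 3 m.
Total vertical stress at mid-clay: σ_v = 18.2×1.1 + 18.2×1.9 = 54.6 kPa.
Pore pressure: u = 9.81×(3 − 0.24) = 27.076 kPa.
Initial effective stress: σ'_0 = σ_v − u = 54.6 − 27.076 = 27.524 kPa.
Final effective stress: σ'_f = 27.524 + 66.5 = 94.024 kPa.
σ'_f = 94.024 > σ'_p = 65.4 kPa, so the stress path crosses the preconsolidation pressure — recompression up to σ'_p, then virgin compression beyond:
S_c = H/(1+e₀)·[C_r·log₁₀(σ'_p/σ'_0) + C_c·log₁₀(σ'_f/σ'_p)]
    = 3.8/1.83 × [0.027×log₁₀(65.4/27.524) + 0.32×log₁₀(94.024/65.4)]
    = 2.0765 × [0.010148 + 0.050452] = 0.1258 m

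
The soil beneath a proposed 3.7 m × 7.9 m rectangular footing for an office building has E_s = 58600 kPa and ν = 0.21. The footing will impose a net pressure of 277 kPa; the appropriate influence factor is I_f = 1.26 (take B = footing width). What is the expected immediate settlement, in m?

Immediate (elastic) settlement: S_e = q·B·(1−ν²)/E_s · I_f.
S_e = 277 × 3.7 × (1 − 0.21²) / 58600 × 1.26
    = 277 × 3.7 × 0.9559 / 58600 × 1.26
    = 0.02107 m

S_e ≈ 0.0211 m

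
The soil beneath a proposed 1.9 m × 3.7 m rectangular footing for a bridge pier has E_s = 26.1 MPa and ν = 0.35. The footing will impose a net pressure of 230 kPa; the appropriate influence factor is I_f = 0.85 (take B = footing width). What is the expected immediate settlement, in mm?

S_e ≈ 12.5 mm

Immediate (elastic) settlement: S_e = q·B·(1−ν²)/E_s · I_f.
E_s = 26.1 MPa = 26100 kPa.
S_e = 230 × 1.9 × (1 − 0.35²) / 26100 × 0.85
    = 230 × 1.9 × 0.8775 / 26100 × 0.85
    = 0.01249 m = 12.49 mm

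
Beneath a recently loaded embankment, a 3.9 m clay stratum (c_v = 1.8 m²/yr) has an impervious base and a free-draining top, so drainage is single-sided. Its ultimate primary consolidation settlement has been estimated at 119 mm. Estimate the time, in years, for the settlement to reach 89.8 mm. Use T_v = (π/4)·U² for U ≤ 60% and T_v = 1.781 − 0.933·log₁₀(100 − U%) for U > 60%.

t ≈ 4.09 years

Drainage path length: H_d = H = 3.9 m (single drainage).
U = S(t)/S_ult = 89.8/119 = 0.7546.
U > 60%: T_v = 1.781 − 0.933·log₁₀(100 − 75.462) = 0.48428.
t = T_v·H_d²/c_v = 0.48428×3.9²/1.8 = 4.092 years.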